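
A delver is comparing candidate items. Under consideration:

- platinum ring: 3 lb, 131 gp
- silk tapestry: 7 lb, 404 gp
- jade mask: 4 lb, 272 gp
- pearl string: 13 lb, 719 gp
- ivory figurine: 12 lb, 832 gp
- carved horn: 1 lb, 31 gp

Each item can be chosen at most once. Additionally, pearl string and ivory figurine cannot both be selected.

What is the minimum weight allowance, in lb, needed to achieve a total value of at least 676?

11

Minimise lb subject to total value ≥ 676.
silk tapestry + jade mask: 676 value at 11 lb.
Below 11 lb the best achievable stays under 676.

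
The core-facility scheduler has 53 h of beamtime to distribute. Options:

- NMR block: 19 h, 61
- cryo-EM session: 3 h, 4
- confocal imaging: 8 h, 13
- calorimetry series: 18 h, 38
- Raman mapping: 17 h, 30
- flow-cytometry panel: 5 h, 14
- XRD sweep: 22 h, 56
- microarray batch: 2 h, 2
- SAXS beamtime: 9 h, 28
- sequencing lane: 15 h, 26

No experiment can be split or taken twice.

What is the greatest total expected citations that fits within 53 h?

Density check — NMR block 3.21, SAXS beamtime 3.11, flow-cytometry panel 2.80, XRD sweep 2.55 are the best per h.
Greedy by ratio would take NMR block + calorimetry series + flow-cytometry panel + microarray batch + SAXS beamtime: 53 h used, total 143.
But NMR block + cryo-EM session + XRD sweep + SAXS beamtime fits in 53 h and reaches 149.

149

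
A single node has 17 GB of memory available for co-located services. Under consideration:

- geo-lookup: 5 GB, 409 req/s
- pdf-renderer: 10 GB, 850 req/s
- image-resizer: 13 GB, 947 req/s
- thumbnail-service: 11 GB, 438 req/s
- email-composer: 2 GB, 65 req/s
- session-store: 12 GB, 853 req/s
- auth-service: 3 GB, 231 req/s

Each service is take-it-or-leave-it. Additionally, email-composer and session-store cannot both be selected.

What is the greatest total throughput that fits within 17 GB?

1324

Taking geo-lookup + pdf-renderer + email-composer: 17 GB used, 1324 in throughput.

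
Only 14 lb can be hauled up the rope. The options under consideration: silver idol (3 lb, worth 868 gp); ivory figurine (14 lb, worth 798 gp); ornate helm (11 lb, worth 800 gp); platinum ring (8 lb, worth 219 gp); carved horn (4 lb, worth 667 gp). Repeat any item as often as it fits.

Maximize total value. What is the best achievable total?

3472

4×silver idol uses 12 of the 14 lb and totals 3472.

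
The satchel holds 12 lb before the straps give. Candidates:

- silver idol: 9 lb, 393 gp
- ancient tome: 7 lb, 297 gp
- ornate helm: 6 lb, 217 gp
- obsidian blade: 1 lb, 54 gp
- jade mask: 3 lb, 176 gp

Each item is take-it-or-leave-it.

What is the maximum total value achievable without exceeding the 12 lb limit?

569

By value per lb: jade mask 58.67, obsidian blade 54.00, silver idol 43.67, ancient tome 42.43 lead.
A density-first pass picks ancient tome + obsidian blade + jade mask — 527 at 11 lb.
The 8 lb tied up in ancient tome and obsidian blade is better spent on silver idol — total rises to 569 (12 lb).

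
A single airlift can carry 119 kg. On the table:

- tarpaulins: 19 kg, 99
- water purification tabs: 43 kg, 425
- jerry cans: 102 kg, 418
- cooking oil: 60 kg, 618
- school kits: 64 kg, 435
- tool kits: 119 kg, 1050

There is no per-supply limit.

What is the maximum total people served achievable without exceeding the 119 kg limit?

1050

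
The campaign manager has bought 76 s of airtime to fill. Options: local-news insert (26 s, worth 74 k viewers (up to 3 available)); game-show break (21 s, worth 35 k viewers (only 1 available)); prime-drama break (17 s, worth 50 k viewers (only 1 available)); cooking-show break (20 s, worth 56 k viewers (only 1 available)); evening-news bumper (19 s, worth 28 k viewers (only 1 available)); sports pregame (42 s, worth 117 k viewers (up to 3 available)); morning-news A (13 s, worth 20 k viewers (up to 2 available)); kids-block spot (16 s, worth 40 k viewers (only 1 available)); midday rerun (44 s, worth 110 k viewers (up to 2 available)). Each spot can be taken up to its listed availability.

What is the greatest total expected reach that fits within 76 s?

207

Ranking by ratio (expected reach/s): prime-drama break 2.94, local-news insert 2.85, cooking-show break 2.80, sports pregame 2.79.
Greedy by ratio would take 2×local-news insert + prime-drama break: 69 s used, total 198.
The 52 s tied up in 2×local-news insert is better spent on sports pregame + kids-block spot — total rises to 207 (75 s).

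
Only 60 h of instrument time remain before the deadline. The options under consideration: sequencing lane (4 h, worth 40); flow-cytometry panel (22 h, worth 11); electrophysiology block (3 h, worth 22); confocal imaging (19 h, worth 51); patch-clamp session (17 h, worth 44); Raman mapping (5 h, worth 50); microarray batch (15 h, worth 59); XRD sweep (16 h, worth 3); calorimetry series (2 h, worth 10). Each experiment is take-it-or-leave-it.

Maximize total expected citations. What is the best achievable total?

244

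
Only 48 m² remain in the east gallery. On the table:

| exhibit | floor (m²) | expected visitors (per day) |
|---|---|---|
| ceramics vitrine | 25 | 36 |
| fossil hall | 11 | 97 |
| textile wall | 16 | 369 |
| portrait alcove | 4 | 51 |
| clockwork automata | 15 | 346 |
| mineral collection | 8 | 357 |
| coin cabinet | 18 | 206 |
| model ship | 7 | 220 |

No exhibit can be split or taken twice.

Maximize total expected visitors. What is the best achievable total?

The ratio ordering already packs tightly: textile wall + clockwork automata + mineral collection + model ship, 46 m², 1292.

1292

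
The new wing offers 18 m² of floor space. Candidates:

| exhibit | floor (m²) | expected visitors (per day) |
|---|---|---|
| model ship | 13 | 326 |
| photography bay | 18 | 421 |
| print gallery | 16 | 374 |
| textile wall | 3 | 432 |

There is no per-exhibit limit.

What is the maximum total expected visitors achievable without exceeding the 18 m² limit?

2592

By expected visitors per m²: textile wall 144.00, model ship 25.08, photography bay 23.39 lead.
Taking 6×textile wall: 18 m² used, 2592 in expected visitors.
Every other selection either busts 18 m² or fails to beat 2592.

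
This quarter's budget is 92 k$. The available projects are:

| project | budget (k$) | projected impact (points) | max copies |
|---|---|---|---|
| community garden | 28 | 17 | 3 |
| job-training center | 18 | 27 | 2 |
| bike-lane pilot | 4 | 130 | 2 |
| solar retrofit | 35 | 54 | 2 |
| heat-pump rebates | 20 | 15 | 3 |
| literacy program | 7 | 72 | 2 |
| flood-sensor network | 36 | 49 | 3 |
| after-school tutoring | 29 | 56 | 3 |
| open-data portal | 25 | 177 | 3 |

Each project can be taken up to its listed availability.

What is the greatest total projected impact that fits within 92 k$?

863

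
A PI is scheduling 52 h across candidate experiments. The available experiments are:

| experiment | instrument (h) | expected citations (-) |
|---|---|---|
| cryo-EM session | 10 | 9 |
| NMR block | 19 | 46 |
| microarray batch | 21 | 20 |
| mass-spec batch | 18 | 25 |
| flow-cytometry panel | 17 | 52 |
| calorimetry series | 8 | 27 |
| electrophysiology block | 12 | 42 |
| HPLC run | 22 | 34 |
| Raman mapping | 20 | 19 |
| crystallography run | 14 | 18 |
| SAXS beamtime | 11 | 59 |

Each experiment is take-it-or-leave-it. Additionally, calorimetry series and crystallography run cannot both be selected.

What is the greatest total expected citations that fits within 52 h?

180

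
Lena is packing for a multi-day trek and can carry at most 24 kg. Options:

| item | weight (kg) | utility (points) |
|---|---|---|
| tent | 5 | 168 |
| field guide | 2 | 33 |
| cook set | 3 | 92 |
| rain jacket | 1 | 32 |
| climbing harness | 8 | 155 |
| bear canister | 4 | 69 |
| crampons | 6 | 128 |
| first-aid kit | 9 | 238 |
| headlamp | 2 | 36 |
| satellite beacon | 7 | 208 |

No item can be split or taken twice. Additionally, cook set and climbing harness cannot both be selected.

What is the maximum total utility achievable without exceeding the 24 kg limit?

Taking the top-ratio items first gives tent + cook set + rain jacket + crampons + headlamp + satellite beacon for 664 (24 kg).
The 9 kg tied up in rain jacket and crampons and headlamp is better spent on first-aid kit — total rises to 706 (24 kg).
No other feasible combination exceeds 706.

706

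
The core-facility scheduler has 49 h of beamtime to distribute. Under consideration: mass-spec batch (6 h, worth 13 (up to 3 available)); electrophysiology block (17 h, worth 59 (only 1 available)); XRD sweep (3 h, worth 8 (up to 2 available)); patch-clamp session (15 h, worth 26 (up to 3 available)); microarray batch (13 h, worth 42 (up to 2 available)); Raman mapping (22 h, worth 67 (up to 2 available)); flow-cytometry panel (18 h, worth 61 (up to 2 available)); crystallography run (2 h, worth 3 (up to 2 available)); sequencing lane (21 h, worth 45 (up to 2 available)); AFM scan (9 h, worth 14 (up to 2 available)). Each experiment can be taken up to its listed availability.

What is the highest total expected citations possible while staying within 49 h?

164

Ranking by ratio (expected citations/h): electrophysiology block 3.47, flow-cytometry panel 3.39, microarray batch 3.23.
A density-first pass picks electrophysiology block + microarray batch + flow-cytometry panel — 162 at 48 h.
Dropping electrophysiology block frees 17 h; slotting in flow-cytometry panel (18 h) lifts the total to 164 at 49 h.
That's the maximum — no swap from here does better than 164.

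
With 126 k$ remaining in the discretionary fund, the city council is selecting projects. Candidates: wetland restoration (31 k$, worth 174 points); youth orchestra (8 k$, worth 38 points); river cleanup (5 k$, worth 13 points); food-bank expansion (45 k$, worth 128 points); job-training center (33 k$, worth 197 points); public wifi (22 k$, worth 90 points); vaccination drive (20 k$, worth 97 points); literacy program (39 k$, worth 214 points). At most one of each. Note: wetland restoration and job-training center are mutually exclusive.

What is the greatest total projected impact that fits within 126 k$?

636

Best packing: youth orchestra + job-training center + public wifi + vaccination drive + literacy program — 122 k$, 636 total.
Nothing else feasible within 126 k$ beats 636.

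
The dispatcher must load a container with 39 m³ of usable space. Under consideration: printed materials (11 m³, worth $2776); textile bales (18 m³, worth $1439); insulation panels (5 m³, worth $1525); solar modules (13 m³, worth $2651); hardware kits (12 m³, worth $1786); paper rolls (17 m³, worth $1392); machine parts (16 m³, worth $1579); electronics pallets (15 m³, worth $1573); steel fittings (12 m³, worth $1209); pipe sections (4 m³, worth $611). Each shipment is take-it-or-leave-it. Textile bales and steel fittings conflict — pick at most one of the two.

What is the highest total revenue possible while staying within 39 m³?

Ranking by ratio (revenue/m³): insulation panels 305.00, printed materials 252.36, solar modules 203.92.
The ratio ordering already packs tightly: printed materials + insulation panels + solar modules + pipe sections, 33 m³, 7563.
Next best is printed materials + solar modules + hardware kits at 7213 (36 m³) — short by 350.

7563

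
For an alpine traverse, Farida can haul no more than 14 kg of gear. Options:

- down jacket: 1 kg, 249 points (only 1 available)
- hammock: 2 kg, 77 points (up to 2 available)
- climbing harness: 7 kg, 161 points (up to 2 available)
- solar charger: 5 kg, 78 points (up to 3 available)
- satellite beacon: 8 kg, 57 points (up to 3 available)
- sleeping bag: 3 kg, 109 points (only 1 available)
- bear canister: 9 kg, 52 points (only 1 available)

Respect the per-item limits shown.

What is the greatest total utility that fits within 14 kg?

596

Filling by ratio: down jacket + 2×hammock + solar charger + sleeping bag for 590, with 1 kg left unused.
Replace hammock and solar charger with climbing harness: the trade gains 6 net, giving 596 at 13 kg.
The spare 1 kg is too small for any remaining item, and no exchange beats 596.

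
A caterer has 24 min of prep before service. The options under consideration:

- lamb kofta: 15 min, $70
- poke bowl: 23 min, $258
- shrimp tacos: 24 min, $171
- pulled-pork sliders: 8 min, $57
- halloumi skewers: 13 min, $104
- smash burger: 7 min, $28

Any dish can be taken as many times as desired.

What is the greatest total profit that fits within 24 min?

258

Ranking by ratio (profit/min): poke bowl 11.22, halloumi skewers 8.00, shrimp tacos 7.12.
Best packing: poke bowl — 23 min, 258 total.
The spare 1 min is too small for any remaining dish, and no exchange beats 258.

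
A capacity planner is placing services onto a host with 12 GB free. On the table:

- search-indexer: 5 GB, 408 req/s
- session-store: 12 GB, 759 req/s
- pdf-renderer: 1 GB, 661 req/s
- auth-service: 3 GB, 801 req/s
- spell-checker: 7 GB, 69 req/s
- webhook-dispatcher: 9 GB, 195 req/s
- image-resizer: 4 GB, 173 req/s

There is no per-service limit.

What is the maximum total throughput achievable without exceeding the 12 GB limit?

7932

The ratio ordering already packs tightly: 12×pdf-renderer, 12 GB, 7932.
Every other selection either busts 12 GB or fails to beat 7932.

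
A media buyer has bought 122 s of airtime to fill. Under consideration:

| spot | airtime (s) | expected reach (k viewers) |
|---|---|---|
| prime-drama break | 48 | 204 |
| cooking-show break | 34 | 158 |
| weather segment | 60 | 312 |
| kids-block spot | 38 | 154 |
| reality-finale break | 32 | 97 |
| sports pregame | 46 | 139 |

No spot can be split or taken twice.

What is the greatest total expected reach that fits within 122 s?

Density check — weather segment 5.20, cooking-show break 4.65, prime-drama break 4.25, kids-block spot 4.05 are the best per s.
Greedy by ratio would take cooking-show break + weather segment: 94 s used, total 470.
The 34 s tied up in cooking-show break is better spent on prime-drama break — total rises to 516 (108 s).
An exhaustive check of the 64 subsets confirms 516.

516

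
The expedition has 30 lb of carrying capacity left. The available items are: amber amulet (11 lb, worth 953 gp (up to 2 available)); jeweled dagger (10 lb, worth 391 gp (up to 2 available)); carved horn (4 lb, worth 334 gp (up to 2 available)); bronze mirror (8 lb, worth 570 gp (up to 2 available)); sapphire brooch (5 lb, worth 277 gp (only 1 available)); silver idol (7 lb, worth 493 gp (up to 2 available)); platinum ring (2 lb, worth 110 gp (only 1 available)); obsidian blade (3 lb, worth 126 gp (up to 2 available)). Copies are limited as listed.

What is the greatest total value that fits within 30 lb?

Taking 2×amber amulet + 2×carved horn: 30 lb used, 2574 in value.
Nothing else within 30 lb beats 2574.

2574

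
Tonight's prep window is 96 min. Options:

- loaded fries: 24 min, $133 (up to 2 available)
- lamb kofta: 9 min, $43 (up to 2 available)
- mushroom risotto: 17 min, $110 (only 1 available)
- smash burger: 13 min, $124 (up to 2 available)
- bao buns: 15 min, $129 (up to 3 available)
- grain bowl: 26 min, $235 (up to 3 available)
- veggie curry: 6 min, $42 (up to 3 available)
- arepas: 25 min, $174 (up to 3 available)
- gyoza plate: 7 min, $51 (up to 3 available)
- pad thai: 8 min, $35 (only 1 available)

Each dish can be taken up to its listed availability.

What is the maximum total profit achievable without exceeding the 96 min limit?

By profit per min: smash burger 9.54, grain bowl 9.04, bao buns 8.60, gyoza plate 7.29 lead.
Filling by ratio: 2×smash burger + bao buns + 2×grain bowl for 847, with 3 min left unused.
Replace smash burger with bao buns: the trade gains 5 net, giving 852 at 95 min.
Every other selection either busts 96 min or exceeds an availability limit or fails to beat 852.

852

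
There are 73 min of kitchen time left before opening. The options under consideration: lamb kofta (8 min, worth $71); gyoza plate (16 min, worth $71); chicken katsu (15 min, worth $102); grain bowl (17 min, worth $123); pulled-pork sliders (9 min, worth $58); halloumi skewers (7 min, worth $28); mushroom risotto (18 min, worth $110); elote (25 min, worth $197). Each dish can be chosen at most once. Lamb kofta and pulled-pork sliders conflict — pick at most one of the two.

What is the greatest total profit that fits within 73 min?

521

Taking lamb kofta + chicken katsu + grain bowl + halloumi skewers + elote: 72 min used, 521 in profit.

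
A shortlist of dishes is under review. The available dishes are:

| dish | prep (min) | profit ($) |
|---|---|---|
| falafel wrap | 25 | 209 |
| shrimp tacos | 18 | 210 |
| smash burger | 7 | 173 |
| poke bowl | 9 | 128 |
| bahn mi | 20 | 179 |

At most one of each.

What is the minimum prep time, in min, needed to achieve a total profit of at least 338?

25

Minimise min subject to total profit ≥ 338.
Taking shrimp tacos + smash burger gives 383 (≥ 338) for 25 min.
Below 25 min the best achievable stays under 338.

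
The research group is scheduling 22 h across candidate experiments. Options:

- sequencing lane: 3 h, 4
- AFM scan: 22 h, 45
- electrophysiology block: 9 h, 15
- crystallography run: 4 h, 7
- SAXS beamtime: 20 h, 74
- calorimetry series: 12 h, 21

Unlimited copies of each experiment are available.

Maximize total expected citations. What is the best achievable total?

74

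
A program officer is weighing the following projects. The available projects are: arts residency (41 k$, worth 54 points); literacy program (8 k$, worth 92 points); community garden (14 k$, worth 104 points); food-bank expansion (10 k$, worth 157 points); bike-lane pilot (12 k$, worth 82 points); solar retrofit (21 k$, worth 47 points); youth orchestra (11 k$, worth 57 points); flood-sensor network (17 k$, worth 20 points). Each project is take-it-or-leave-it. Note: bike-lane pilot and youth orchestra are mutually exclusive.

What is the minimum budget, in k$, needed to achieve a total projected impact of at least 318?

Minimise k$ subject to total projected impact ≥ 318.
literacy program + food-bank expansion + bike-lane pilot: 331 projected impact at 30 k$.
Below 30 k$ the best achievable stays under 318.

30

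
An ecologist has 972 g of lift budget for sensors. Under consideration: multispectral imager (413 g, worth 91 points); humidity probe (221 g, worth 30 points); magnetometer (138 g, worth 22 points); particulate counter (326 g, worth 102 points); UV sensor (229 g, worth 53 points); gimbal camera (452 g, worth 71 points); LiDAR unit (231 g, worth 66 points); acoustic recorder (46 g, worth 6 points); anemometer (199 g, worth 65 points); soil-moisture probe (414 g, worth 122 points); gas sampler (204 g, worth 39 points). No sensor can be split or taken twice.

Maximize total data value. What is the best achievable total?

Ranking by ratio (data value/g): anemometer 0.33, particulate counter 0.31, soil-moisture probe 0.29, LiDAR unit 0.29.
Filling by ratio: particulate counter + anemometer + soil-moisture probe for 289, with 33 g left unused.
Replace anemometer with LiDAR unit: the trade gains 1 net, giving 290 at 971 g.
The closest alternative, particulate counter + anemometer + soil-moisture probe, reaches only 289.

290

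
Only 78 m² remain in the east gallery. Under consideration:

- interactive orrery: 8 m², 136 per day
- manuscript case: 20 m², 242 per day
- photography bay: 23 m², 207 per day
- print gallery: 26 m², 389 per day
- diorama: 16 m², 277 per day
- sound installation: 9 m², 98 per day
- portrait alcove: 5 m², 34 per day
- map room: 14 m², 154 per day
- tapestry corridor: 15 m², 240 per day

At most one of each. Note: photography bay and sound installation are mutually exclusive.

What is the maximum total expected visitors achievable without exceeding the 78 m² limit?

The ratio heuristic lands on interactive orrery + print gallery + diorama + sound installation + tapestry corridor (1140) but leaves 4 m² idle.
Dropping interactive orrery and sound installation frees 17 m²; slotting in manuscript case (20 m²) lifts the total to 1148 at 77 m².
The closest alternative, interactive orrery + print gallery + diorama + sound installation + tapestry corridor, reaches only 1140.

1148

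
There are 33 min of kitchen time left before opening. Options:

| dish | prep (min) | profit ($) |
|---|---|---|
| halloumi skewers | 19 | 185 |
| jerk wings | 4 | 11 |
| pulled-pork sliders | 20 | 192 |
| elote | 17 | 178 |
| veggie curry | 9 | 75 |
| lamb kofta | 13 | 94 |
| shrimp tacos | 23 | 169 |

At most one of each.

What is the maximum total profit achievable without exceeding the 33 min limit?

286

Greedy by ratio would take jerk wings + elote + veggie curry: 30 min used, total 264.
Using the slack differently, pulled-pork sliders + lamb kofta comes to 286 at 33 min.
An exhaustive check of the 128 subsets confirms 286.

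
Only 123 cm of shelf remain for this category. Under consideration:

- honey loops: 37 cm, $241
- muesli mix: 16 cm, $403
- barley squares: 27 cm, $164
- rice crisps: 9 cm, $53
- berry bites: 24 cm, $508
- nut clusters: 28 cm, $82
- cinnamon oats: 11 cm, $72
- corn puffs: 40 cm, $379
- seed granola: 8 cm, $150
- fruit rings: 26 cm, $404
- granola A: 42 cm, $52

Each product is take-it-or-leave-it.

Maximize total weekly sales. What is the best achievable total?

1897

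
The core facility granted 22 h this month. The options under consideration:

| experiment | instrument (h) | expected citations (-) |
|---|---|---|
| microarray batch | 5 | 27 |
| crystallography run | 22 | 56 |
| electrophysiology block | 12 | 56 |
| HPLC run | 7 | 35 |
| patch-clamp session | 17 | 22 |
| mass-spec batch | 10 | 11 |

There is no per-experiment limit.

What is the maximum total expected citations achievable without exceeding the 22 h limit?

Ranking by ratio (expected citations/h): microarray batch 5.40, HPLC run 5.00, electrophysiology block 4.67.
Greedy by ratio would take 4×microarray batch: 20 h used, total 108.
Replace microarray batch with HPLC run: the trade gains 8 net, giving 116 at 22 h.
No other feasible combination exceeds 116.

116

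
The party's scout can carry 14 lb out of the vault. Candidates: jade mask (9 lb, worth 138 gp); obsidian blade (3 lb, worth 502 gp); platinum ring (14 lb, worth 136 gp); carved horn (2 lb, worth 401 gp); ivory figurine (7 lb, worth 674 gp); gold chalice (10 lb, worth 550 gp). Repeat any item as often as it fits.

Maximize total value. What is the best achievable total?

Ranking by ratio (value/lb): carved horn 200.50, obsidian blade 167.33, ivory figurine 96.29, gold chalice 55.00.
The ratio ordering already packs tightly: 7×carved horn, 14 lb, 2807.
Every other selection either busts 14 lb or fails to beat 2807.

2807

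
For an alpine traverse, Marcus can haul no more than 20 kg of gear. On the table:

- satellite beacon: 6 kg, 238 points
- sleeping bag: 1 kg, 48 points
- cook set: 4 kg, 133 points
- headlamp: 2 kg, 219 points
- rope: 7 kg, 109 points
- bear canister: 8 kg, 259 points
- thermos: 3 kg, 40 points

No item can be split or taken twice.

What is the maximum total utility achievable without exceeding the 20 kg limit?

A density-first pass picks satellite beacon + sleeping bag + cook set + headlamp + rope — 747 at 20 kg.
The 8 kg tied up in sleeping bag and rope is better spent on bear canister — total rises to 849 (20 kg).
That's the maximum — no swap from here does better than 849.

849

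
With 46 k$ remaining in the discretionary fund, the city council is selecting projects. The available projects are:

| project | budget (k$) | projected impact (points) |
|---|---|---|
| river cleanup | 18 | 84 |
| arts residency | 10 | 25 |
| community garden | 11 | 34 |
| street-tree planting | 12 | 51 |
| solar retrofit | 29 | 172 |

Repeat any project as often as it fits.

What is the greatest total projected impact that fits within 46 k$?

Density check — solar retrofit 5.93, river cleanup 4.67, street-tree planting 4.25 are the best per k$.
The ratio ordering already packs tightly: street-tree planting + solar retrofit, 41 k$, 223.

223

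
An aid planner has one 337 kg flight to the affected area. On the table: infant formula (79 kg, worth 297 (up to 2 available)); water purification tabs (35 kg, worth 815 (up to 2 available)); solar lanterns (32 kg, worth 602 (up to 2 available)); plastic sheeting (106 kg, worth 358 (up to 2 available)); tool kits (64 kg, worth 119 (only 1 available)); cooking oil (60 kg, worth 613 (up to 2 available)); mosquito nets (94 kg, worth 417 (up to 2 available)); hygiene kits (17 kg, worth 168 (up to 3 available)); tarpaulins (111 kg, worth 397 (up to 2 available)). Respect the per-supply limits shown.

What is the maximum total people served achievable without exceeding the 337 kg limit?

4564

Best packing: 2×water purification tabs + 2×solar lanterns + 2×cooking oil + 3×hygiene kits — 305 kg, 4564 total.
That's the maximum — no swap from here does better than 4564.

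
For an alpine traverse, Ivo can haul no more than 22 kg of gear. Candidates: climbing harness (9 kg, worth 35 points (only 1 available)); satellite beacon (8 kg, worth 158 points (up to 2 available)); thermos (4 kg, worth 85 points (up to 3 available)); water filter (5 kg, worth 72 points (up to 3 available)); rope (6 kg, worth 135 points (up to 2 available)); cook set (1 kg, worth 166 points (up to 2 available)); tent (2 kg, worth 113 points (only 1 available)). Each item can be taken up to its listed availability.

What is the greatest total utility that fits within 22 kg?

835

The ratio heuristic lands on thermos + 2×rope + 2×cook set + tent (800) but leaves 2 kg idle.
Replace rope with 2×thermos: the trade gains 35 net, giving 835 at 22 kg.
That's the maximum — no swap from here does better than 835.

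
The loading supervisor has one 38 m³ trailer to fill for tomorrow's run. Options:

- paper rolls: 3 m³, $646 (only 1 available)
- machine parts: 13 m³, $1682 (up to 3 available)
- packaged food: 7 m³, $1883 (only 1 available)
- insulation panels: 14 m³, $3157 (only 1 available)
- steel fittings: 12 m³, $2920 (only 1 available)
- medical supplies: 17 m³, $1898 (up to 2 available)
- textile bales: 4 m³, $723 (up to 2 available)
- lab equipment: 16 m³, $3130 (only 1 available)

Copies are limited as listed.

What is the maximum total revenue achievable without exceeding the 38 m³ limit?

Density check — packaged food 269.00, steel fittings 243.33, insulation panels 225.50, paper rolls 215.33 are the best per m³.
Taking the top-ratio shipments first gives paper rolls + packaged food + insulation panels + steel fittings for 8606 (36 m³).
The 3 m³ tied up in paper rolls is better spent on textile bales — total rises to 8683 (37 m³).
The spare 1 m³ is too small for any remaining shipment, and no exchange beats 8683.

8683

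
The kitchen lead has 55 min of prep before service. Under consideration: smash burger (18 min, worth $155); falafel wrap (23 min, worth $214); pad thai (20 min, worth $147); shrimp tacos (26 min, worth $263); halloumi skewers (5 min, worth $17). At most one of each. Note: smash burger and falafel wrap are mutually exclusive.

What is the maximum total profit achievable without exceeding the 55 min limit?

By profit per min: shrimp tacos 10.12, falafel wrap 9.30, smash burger 8.61 lead.
Falafel wrap + shrimp tacos + halloumi skewers uses 54 of the 55 min and totals 494.
The spare 1 min is too small for any remaining dish, and no feasible exchange beats 494.

494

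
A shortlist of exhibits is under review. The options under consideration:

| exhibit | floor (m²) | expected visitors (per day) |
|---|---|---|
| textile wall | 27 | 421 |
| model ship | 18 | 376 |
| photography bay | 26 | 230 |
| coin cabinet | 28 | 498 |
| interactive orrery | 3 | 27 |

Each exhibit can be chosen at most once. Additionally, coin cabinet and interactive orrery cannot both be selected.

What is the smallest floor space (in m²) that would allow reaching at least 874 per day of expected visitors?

46

Look for the lowest-floor combination reaching 874.
Taking model ship + coin cabinet gives 874 (≥ 874) for 46 m².
No combination under 46 m² hits 874.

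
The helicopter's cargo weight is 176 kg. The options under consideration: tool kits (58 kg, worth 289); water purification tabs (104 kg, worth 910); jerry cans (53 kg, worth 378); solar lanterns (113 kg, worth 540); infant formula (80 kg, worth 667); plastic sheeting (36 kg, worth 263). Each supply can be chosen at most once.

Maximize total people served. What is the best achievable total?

1308

By people served per kg: water purification tabs 8.75, infant formula 8.34, plastic sheeting 7.31 lead.
Filling by ratio: water purification tabs + plastic sheeting for 1173, with 36 kg left unused.
Replace water purification tabs with jerry cans + infant formula: the trade gains 135 net, giving 1308 at 169 kg.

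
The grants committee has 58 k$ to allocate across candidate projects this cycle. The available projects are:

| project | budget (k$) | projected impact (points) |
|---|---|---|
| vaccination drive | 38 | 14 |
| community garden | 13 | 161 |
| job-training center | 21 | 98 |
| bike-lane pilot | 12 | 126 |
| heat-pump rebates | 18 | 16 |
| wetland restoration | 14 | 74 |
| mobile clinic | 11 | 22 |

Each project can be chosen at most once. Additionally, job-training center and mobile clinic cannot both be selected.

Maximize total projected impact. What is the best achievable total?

385

Filling by ratio: community garden + bike-lane pilot + wetland restoration + mobile clinic for 383, with 8 k$ left unused.
The 25 k$ tied up in wetland restoration and mobile clinic is better spent on job-training center — total rises to 385 (46 k$).
That's the maximum — no feasible swap from here does better than 385.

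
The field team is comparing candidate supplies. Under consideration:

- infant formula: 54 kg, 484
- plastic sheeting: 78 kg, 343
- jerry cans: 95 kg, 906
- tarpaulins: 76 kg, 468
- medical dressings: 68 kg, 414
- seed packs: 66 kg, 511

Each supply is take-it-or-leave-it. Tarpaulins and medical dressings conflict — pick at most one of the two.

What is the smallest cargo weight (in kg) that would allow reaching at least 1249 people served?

149

Look for the lowest-cargo combination reaching 1249.
Taking infant formula + jerry cans gives 1390 (≥ 1249) for 149 kg.
No combination under 149 kg hits 1249.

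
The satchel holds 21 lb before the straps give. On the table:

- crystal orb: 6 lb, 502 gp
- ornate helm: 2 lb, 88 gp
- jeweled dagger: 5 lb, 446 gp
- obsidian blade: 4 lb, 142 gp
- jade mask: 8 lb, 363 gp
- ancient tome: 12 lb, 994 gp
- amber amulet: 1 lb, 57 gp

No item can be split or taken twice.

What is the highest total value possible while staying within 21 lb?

1641

Taking the top-ratio items first gives crystal orb + jeweled dagger + jade mask + amber amulet for 1368 (20 lb).
The 13 lb tied up in jeweled dagger and jade mask is better spent on ornate helm + ancient tome — total rises to 1641 (21 lb).
An exhaustive check of the 128 subsets confirms 1641.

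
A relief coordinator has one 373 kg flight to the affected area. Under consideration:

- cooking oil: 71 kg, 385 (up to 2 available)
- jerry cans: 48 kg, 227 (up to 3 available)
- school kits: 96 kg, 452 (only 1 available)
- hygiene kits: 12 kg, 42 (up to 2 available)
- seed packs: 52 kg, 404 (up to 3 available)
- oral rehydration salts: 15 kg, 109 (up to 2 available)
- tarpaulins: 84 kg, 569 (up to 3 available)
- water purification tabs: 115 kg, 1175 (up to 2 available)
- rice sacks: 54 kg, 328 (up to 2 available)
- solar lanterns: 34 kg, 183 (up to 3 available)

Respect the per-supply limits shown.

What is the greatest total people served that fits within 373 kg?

3376

The ratio ordering already packs tightly: 2×seed packs + 2×oral rehydration salts + 2×water purification tabs, 364 kg, 3376.
No other feasible combination exceeds 3376.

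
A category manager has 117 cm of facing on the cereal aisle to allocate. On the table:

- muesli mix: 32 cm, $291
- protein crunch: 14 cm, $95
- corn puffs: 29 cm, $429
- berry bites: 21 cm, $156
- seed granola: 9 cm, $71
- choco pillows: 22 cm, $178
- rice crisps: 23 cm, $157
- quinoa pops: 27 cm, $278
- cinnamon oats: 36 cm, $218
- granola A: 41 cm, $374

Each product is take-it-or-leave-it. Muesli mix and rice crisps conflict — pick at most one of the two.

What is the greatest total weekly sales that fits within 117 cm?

1189

Ranking by ratio (weekly sales/cm): corn puffs 14.79, quinoa pops 10.30, granola A 9.12, muesli mix 9.09.
The ratio heuristic lands on corn puffs + seed granola + quinoa pops + granola A (1152) but leaves 11 cm idle.
Dropping seed granola and quinoa pops frees 36 cm; slotting in muesli mix + protein crunch (46 cm) lifts the total to 1189 at 116 cm.
An exhaustive check of the 1024 subsets confirms 1189.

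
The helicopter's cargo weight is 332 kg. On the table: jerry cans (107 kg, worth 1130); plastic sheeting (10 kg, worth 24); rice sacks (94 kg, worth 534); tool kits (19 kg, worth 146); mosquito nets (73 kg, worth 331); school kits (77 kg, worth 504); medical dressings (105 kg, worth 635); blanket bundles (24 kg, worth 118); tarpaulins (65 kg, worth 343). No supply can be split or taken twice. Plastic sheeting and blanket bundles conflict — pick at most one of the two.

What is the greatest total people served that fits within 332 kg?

Best packing: jerry cans + tool kits + school kits + medical dressings + blanket bundles — 332 kg, 2533 total.
No other feasible combination exceeds 2533.

2533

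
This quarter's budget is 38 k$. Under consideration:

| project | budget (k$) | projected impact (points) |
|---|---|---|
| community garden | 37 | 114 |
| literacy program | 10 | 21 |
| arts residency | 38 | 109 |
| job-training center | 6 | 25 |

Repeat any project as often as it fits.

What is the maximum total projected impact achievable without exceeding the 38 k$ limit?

150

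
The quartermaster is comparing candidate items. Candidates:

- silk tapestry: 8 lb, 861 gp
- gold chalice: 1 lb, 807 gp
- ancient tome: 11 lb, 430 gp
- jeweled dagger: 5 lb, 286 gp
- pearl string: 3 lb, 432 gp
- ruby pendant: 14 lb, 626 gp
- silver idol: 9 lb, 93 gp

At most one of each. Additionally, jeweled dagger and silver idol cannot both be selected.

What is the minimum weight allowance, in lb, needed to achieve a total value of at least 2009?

Look for the lowest-weight combination reaching 2009.
Taking silk tapestry + gold chalice + pearl string gives 2100 (≥ 2009) for 12 lb.
No combination under 12 lb hits 2009.

12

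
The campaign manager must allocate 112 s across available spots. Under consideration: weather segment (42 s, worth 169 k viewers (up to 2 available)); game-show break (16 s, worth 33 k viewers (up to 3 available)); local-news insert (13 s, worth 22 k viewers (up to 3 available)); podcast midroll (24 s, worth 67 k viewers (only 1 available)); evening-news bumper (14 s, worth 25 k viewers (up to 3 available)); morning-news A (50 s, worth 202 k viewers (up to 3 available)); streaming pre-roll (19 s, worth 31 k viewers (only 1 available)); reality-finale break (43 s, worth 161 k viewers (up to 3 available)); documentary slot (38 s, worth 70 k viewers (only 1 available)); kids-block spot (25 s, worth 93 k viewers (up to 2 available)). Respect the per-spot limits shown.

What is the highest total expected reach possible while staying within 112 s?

431

By expected reach per s: morning-news A 4.04, weather segment 4.02, reality-finale break 3.74 lead.
Taking the top-ratio spots first gives 2×morning-news A for 404 (100 s).
Replace 2×morning-news A with 2×weather segment + kids-block spot: the trade gains 27 net, giving 431 at 109 s.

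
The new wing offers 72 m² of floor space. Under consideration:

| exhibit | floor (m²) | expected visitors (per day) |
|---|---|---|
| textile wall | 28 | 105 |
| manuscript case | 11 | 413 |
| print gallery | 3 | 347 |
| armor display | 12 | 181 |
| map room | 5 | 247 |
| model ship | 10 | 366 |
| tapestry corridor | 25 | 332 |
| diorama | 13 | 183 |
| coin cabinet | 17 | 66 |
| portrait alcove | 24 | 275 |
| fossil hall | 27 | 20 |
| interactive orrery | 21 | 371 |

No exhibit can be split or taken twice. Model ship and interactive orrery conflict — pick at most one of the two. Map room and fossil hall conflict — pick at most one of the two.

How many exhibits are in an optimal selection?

6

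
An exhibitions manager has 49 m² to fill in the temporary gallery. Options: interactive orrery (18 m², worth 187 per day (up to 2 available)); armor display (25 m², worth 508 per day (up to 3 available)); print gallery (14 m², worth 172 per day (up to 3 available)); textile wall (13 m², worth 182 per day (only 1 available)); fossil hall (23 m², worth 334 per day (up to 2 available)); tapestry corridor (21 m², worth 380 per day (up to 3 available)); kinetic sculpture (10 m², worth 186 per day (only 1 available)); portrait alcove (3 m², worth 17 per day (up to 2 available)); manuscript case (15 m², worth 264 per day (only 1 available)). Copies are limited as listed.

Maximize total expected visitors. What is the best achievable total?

905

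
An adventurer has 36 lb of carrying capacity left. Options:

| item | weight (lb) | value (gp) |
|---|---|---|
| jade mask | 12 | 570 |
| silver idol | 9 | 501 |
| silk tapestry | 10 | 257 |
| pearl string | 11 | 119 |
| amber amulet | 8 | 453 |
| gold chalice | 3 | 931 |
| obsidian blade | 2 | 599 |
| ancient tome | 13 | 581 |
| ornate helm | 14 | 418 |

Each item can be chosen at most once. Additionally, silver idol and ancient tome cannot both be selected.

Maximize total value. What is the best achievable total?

Taking jade mask + silver idol + amber amulet + gold chalice + obsidian blade: 34 lb used, 3054 in value.
No other feasible combination exceeds 3054.

3054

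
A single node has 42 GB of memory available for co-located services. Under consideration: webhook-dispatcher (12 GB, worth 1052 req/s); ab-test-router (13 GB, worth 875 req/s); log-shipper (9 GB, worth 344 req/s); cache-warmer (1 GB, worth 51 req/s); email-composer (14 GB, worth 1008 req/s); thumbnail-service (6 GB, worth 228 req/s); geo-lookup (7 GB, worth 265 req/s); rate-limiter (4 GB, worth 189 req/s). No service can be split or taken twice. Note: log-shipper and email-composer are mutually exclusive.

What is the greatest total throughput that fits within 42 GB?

Ranking by ratio (throughput/GB): webhook-dispatcher 87.67, email-composer 72.00, ab-test-router 67.31, cache-warmer 51.00.
Taking webhook-dispatcher + ab-test-router + cache-warmer + email-composer: 40 GB used, 2986 in throughput.
That's the maximum — no feasible swap from here does better than 2986.

2986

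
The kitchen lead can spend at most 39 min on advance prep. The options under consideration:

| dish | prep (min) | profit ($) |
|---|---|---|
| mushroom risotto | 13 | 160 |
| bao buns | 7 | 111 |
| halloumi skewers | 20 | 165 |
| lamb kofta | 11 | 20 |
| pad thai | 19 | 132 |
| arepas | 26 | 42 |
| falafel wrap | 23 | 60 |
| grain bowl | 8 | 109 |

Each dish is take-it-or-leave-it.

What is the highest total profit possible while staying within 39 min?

403

Greedy by ratio would take mushroom risotto + bao buns + lamb kofta + grain bowl: 39 min used, total 400.
Dropping lamb kofta and grain bowl frees 19 min; slotting in pad thai (19 min) lifts the total to 403 at 39 min.
No other feasible combination exceeds 403.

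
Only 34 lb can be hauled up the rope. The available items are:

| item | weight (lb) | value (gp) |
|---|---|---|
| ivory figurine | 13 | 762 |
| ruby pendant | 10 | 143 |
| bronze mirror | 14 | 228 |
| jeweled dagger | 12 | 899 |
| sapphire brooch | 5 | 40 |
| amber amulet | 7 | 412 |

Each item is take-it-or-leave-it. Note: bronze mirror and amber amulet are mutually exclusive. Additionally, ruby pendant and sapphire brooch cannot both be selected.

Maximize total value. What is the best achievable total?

2073

Density check — jeweled dagger 74.92, amber amulet 58.86, ivory figurine 58.62 are the best per lb.
The ratio ordering already packs tightly: ivory figurine + jeweled dagger + amber amulet, 32 lb, 2073.
The closest alternative, ivory figurine + jeweled dagger + sapphire brooch, reaches only 1701.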